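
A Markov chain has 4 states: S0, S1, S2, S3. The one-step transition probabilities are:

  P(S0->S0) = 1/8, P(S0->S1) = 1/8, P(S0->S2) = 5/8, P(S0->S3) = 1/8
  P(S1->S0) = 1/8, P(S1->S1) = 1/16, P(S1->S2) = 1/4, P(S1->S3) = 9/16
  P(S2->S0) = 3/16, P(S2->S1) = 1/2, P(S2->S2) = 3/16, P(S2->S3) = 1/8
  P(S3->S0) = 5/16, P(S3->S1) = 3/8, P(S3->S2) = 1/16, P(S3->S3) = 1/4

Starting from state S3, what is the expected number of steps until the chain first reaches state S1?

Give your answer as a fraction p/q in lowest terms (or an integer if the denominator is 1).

Let h_i = expected steps to first reach S1 from state i.
Boundary: h_S1 = 0.
First-step equations for the other states:
  h_S0 = 1 + 1/8*h_S0 + 1/8*h_S1 + 5/8*h_S2 + 1/8*h_S3
  h_S2 = 1 + 3/16*h_S0 + 1/2*h_S1 + 3/16*h_S2 + 1/8*h_S3
  h_S3 = 1 + 5/16*h_S0 + 3/8*h_S1 + 1/16*h_S2 + 1/4*h_S3

Substituting h_S1 = 0 and rearranging gives the linear system (I - Q) h = 1:
  [7/8, -5/8, -1/8] . (h_S0, h_S2, h_S3) = 1
  [-3/16, 13/16, -1/8] . (h_S0, h_S2, h_S3) = 1
  [-5/16, -1/16, 3/4] . (h_S0, h_S2, h_S3) = 1

Solving yields:
  h_S0 = 644/195
  h_S2 = 476/195
  h_S3 = 568/195

Starting state is S3, so the expected hitting time is h_S3 = 568/195.

Answer: 568/195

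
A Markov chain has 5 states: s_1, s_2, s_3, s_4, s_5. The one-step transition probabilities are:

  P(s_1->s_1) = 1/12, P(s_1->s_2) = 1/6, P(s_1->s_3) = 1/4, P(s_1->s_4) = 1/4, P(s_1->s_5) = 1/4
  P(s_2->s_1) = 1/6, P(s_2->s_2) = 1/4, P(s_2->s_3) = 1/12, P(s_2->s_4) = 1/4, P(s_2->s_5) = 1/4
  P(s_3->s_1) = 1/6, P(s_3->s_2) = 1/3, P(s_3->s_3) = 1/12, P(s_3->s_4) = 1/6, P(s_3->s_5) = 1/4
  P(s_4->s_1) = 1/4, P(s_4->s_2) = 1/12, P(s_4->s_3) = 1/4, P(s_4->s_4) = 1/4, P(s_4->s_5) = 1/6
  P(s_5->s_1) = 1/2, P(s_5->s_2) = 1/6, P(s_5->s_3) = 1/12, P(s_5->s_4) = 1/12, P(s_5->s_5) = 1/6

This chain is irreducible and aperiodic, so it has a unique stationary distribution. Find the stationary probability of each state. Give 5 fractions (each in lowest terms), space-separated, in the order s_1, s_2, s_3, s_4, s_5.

The stationary distribution satisfies pi = pi * P, i.e.:
  pi_s_1 = 1/12*pi_s_1 + 1/6*pi_s_2 + 1/6*pi_s_3 + 1/4*pi_s_4 + 1/2*pi_s_5
  pi_s_2 = 1/6*pi_s_1 + 1/4*pi_s_2 + 1/3*pi_s_3 + 1/12*pi_s_4 + 1/6*pi_s_5
  pi_s_3 = 1/4*pi_s_1 + 1/12*pi_s_2 + 1/12*pi_s_3 + 1/4*pi_s_4 + 1/12*pi_s_5
  pi_s_4 = 1/4*pi_s_1 + 1/4*pi_s_2 + 1/6*pi_s_3 + 1/4*pi_s_4 + 1/12*pi_s_5
  pi_s_5 = 1/4*pi_s_1 + 1/4*pi_s_2 + 1/4*pi_s_3 + 1/6*pi_s_4 + 1/6*pi_s_5
with normalization: pi_s_1 + pi_s_2 + pi_s_3 + pi_s_4 + pi_s_5 = 1.

Using the first 4 balance equations plus normalization, the linear system A*pi = b is:
  [-11/12, 1/6, 1/6, 1/4, 1/2] . pi = 0
  [1/6, -3/4, 1/3, 1/12, 1/6] . pi = 0
  [1/4, 1/12, -11/12, 1/4, 1/12] . pi = 0
  [1/4, 1/4, 1/6, -3/4, 1/12] . pi = 0
  [1, 1, 1, 1, 1] . pi = 1

Solving yields:
  pi_s_1 = 5743/24380
  pi_s_2 = 4679/24380
  pi_s_3 = 1903/12190
  pi_s_4 = 4903/24380
  pi_s_5 = 5249/24380

Verification (pi * P):
  5743/24380*1/12 + 4679/24380*1/6 + 1903/12190*1/6 + 4903/24380*1/4 + 5249/24380*1/2 = 5743/24380 = pi_s_1  (ok)
  5743/24380*1/6 + 4679/24380*1/4 + 1903/12190*1/3 + 4903/24380*1/12 + 5249/24380*1/6 = 4679/24380 = pi_s_2  (ok)
  5743/24380*1/4 + 4679/24380*1/12 + 1903/12190*1/12 + 4903/24380*1/4 + 5249/24380*1/12 = 1903/12190 = pi_s_3  (ok)
  5743/24380*1/4 + 4679/24380*1/4 + 1903/12190*1/6 + 4903/24380*1/4 + 5249/24380*1/12 = 4903/24380 = pi_s_4  (ok)
  5743/24380*1/4 + 4679/24380*1/4 + 1903/12190*1/4 + 4903/24380*1/6 + 5249/24380*1/6 = 5249/24380 = pi_s_5  (ok)

Answer: 5743/24380 4679/24380 1903/12190 4903/24380 5249/24380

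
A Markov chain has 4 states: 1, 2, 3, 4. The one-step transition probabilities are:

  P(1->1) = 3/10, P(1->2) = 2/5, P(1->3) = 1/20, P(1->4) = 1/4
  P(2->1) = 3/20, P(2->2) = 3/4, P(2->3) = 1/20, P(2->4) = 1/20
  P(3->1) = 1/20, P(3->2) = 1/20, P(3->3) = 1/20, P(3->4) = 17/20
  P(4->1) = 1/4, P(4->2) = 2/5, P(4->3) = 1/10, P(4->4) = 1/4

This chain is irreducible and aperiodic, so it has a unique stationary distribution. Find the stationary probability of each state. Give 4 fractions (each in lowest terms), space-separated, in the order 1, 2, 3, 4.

The stationary distribution satisfies pi = pi * P, i.e.:
  pi_1 = 3/10*pi_1 + 3/20*pi_2 + 1/20*pi_3 + 1/4*pi_4
  pi_2 = 2/5*pi_1 + 3/4*pi_2 + 1/20*pi_3 + 2/5*pi_4
  pi_3 = 1/20*pi_1 + 1/20*pi_2 + 1/20*pi_3 + 1/10*pi_4
  pi_4 = 1/4*pi_1 + 1/20*pi_2 + 17/20*pi_3 + 1/4*pi_4
with normalization: pi_1 + pi_2 + pi_3 + pi_4 = 1.

Using the first 3 balance equations plus normalization, the linear system A*pi = b is:
  [-7/10, 3/20, 1/20, 1/4] . pi = 0
  [2/5, -1/4, 1/20, 2/5] . pi = 0
  [1/20, 1/20, -19/20, 1/10] . pi = 0
  [1, 1, 1, 1] . pi = 1

Solving yields:
  pi_1 = 25/132
  pi_2 = 2929/5016
  pi_3 = 293/5016
  pi_4 = 211/1254

Verification (pi * P):
  25/132*3/10 + 2929/5016*3/20 + 293/5016*1/20 + 211/1254*1/4 = 25/132 = pi_1  (ok)
  25/132*2/5 + 2929/5016*3/4 + 293/5016*1/20 + 211/1254*2/5 = 2929/5016 = pi_2  (ok)
  25/132*1/20 + 2929/5016*1/20 + 293/5016*1/20 + 211/1254*1/10 = 293/5016 = pi_3  (ok)
  25/132*1/4 + 2929/5016*1/20 + 293/5016*17/20 + 211/1254*1/4 = 211/1254 = pi_4  (ok)

Answer: 25/132 2929/5016 293/5016 211/1254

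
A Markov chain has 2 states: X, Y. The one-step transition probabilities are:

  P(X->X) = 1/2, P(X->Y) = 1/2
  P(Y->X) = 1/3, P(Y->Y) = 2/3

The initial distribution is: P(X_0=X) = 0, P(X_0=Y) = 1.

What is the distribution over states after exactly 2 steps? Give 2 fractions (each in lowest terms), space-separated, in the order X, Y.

Answer: 7/18 11/18

Derivation:
Propagating the distribution step by step (d_{t+1} = d_t * P):
d_0 = (X=0, Y=1)
  d_1[X] = 0*1/2 + 1*1/3 = 1/3
  d_1[Y] = 0*1/2 + 1*2/3 = 2/3
d_1 = (X=1/3, Y=2/3)
  d_2[X] = 1/3*1/2 + 2/3*1/3 = 7/18
  d_2[Y] = 1/3*1/2 + 2/3*2/3 = 11/18
d_2 = (X=7/18, Y=11/18)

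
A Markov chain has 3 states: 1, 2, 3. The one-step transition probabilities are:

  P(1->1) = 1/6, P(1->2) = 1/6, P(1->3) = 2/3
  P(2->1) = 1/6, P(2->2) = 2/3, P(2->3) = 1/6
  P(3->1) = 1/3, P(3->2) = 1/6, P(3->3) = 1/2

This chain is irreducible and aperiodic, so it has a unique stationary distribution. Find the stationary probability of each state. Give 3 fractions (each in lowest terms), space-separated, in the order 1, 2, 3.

The stationary distribution satisfies pi = pi * P, i.e.:
  pi_1 = 1/6*pi_1 + 1/6*pi_2 + 1/3*pi_3
  pi_2 = 1/6*pi_1 + 2/3*pi_2 + 1/6*pi_3
  pi_3 = 2/3*pi_1 + 1/6*pi_2 + 1/2*pi_3
with normalization: pi_1 + pi_2 + pi_3 = 1.

Using the first 2 balance equations plus normalization, the linear system A*pi = b is:
  [-5/6, 1/6, 1/3] . pi = 0
  [1/6, -1/3, 1/6] . pi = 0
  [1, 1, 1] . pi = 1

Solving yields:
  pi_1 = 5/21
  pi_2 = 1/3
  pi_3 = 3/7

Verification (pi * P):
  5/21*1/6 + 1/3*1/6 + 3/7*1/3 = 5/21 = pi_1  (ok)
  5/21*1/6 + 1/3*2/3 + 3/7*1/6 = 1/3 = pi_2  (ok)
  5/21*2/3 + 1/3*1/6 + 3/7*1/2 = 3/7 = pi_3  (ok)

Answer: 5/21 1/3 3/7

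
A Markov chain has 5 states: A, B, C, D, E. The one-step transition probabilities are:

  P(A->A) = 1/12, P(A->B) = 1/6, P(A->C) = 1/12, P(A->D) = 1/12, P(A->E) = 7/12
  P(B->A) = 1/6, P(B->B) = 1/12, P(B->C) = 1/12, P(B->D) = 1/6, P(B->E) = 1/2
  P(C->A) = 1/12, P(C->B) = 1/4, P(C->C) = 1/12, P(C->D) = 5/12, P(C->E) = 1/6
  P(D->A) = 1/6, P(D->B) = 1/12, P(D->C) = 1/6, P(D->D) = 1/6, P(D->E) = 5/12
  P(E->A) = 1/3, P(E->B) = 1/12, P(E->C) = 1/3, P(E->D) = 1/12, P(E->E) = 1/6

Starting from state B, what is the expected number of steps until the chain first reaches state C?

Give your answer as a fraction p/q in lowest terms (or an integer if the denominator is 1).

Let h_i = expected steps to first reach C from state i.
Boundary: h_C = 0.
First-step equations for the other states:
  h_A = 1 + 1/12*h_A + 1/6*h_B + 1/12*h_C + 1/12*h_D + 7/12*h_E
  h_B = 1 + 1/6*h_A + 1/12*h_B + 1/12*h_C + 1/6*h_D + 1/2*h_E
  h_D = 1 + 1/6*h_A + 1/12*h_B + 1/6*h_C + 1/6*h_D + 5/12*h_E
  h_E = 1 + 1/3*h_A + 1/12*h_B + 1/3*h_C + 1/12*h_D + 1/6*h_E

Substituting h_C = 0 and rearranging gives the linear system (I - Q) h = 1:
  [11/12, -1/6, -1/12, -7/12] . (h_A, h_B, h_D, h_E) = 1
  [-1/6, 11/12, -1/6, -1/2] . (h_A, h_B, h_D, h_E) = 1
  [-1/6, -1/12, 5/6, -5/12] . (h_A, h_B, h_D, h_E) = 1
  [-1/3, -1/12, -1/12, 5/6] . (h_A, h_B, h_D, h_E) = 1

Solving yields:
  h_A = 9740/1851
  h_B = 3276/617
  h_D = 9160/1851
  h_E = 2672/617

Starting state is B, so the expected hitting time is h_B = 3276/617.

Answer: 3276/617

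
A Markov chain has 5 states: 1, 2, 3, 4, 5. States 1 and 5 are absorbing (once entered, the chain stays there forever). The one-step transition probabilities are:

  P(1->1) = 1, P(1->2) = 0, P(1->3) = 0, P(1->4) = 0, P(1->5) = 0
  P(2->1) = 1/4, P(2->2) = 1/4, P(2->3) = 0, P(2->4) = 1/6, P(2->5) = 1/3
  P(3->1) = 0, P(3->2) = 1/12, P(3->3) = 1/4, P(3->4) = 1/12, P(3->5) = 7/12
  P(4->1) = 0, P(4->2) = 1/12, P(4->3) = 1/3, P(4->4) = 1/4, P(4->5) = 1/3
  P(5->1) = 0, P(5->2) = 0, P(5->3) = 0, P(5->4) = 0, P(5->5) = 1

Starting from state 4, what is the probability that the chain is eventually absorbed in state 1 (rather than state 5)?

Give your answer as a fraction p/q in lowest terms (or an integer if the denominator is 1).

Answer: 39/667

Derivation:
Let a_i = P(absorbed in 1 | start in state i).
Boundary conditions: a_1 = 1, a_5 = 0.
For each transient state i, a_i = sum_j P(i->j) * a_j:
  a_2 = 1/4*a_1 + 1/4*a_2 + 0*a_3 + 1/6*a_4 + 1/3*a_5
  a_3 = 0*a_1 + 1/12*a_2 + 1/4*a_3 + 1/12*a_4 + 7/12*a_5
  a_4 = 0*a_1 + 1/12*a_2 + 1/3*a_3 + 1/4*a_4 + 1/3*a_5

Substituting a_1 = 1 and a_5 = 0, rearrange to (I - Q) a = r where r[i] = P(i -> 1):
  [3/4, 0, -1/6] . (a_2, a_3, a_4) = 1/4
  [-1/12, 3/4, -1/12] . (a_2, a_3, a_4) = 0
  [-1/12, -1/3, 3/4] . (a_2, a_3, a_4) = 0

Solving yields:
  a_2 = 231/667
  a_3 = 30/667
  a_4 = 39/667

Starting state is 4, so the absorption probability is a_4 = 39/667.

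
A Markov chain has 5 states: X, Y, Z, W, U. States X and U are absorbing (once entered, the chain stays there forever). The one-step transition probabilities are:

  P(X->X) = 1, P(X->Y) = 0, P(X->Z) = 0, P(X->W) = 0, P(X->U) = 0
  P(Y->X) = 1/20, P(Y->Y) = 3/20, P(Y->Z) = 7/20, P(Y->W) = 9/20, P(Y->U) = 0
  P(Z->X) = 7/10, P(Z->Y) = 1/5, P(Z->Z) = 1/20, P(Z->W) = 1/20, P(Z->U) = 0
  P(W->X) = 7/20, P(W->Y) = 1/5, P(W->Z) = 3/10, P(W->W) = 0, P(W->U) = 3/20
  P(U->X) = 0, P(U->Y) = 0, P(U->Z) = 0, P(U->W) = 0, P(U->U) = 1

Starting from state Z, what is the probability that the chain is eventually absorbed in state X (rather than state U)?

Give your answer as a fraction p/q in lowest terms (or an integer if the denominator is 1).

Answer: 4711/4870

Derivation:
Let a_i = P(absorbed in X | start in state i).
Boundary conditions: a_X = 1, a_U = 0.
For each transient state i, a_i = sum_j P(i->j) * a_j:
  a_Y = 1/20*a_X + 3/20*a_Y + 7/20*a_Z + 9/20*a_W + 0*a_U
  a_Z = 7/10*a_X + 1/5*a_Y + 1/20*a_Z + 1/20*a_W + 0*a_U
  a_W = 7/20*a_X + 1/5*a_Y + 3/10*a_Z + 0*a_W + 3/20*a_U

Substituting a_X = 1 and a_U = 0, rearrange to (I - Q) a = r where r[i] = P(i -> X):
  [17/20, -7/20, -9/20] . (a_Y, a_Z, a_W) = 1/20
  [-1/5, 19/20, -1/20] . (a_Y, a_Z, a_W) = 7/10
  [-1/5, -3/10, 1] . (a_Y, a_Z, a_W) = 7/20

Solving yields:
  a_Y = 2168/2435
  a_Z = 4711/4870
  a_W = 797/974

Starting state is Z, so the absorption probability is a_Z = 4711/4870.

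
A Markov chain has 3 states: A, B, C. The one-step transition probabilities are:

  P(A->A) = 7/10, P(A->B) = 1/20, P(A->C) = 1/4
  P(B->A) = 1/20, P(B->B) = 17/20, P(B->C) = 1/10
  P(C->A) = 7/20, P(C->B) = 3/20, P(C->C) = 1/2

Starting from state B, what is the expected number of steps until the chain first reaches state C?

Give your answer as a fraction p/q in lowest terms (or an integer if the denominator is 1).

Answer: 140/17

Derivation:
Let h_i = expected steps to first reach C from state i.
Boundary: h_C = 0.
First-step equations for the other states:
  h_A = 1 + 7/10*h_A + 1/20*h_B + 1/4*h_C
  h_B = 1 + 1/20*h_A + 17/20*h_B + 1/10*h_C

Substituting h_C = 0 and rearranging gives the linear system (I - Q) h = 1:
  [3/10, -1/20] . (h_A, h_B) = 1
  [-1/20, 3/20] . (h_A, h_B) = 1

Solving yields:
  h_A = 80/17
  h_B = 140/17

Starting state is B, so the expected hitting time is h_B = 140/17.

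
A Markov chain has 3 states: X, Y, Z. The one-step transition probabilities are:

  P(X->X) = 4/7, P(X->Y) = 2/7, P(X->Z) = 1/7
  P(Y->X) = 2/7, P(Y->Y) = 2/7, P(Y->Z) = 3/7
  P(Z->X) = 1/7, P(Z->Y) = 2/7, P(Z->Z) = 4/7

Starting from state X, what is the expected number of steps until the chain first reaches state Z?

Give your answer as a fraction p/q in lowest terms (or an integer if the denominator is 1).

Let h_i = expected steps to first reach Z from state i.
Boundary: h_Z = 0.
First-step equations for the other states:
  h_X = 1 + 4/7*h_X + 2/7*h_Y + 1/7*h_Z
  h_Y = 1 + 2/7*h_X + 2/7*h_Y + 3/7*h_Z

Substituting h_Z = 0 and rearranging gives the linear system (I - Q) h = 1:
  [3/7, -2/7] . (h_X, h_Y) = 1
  [-2/7, 5/7] . (h_X, h_Y) = 1

Solving yields:
  h_X = 49/11
  h_Y = 35/11

Starting state is X, so the expected hitting time is h_X = 49/11.

Answer: 49/11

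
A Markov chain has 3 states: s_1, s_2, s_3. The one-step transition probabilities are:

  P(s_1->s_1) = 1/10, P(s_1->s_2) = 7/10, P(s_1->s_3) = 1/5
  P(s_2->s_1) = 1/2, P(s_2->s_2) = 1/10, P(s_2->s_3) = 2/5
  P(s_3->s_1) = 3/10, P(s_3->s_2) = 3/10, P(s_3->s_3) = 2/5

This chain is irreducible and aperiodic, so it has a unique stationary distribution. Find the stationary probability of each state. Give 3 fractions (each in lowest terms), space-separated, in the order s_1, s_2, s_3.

Answer: 21/68 6/17 23/68

Derivation:
The stationary distribution satisfies pi = pi * P, i.e.:
  pi_s_1 = 1/10*pi_s_1 + 1/2*pi_s_2 + 3/10*pi_s_3
  pi_s_2 = 7/10*pi_s_1 + 1/10*pi_s_2 + 3/10*pi_s_3
  pi_s_3 = 1/5*pi_s_1 + 2/5*pi_s_2 + 2/5*pi_s_3
with normalization: pi_s_1 + pi_s_2 + pi_s_3 = 1.

Using the first 2 balance equations plus normalization, the linear system A*pi = b is:
  [-9/10, 1/2, 3/10] . pi = 0
  [7/10, -9/10, 3/10] . pi = 0
  [1, 1, 1] . pi = 1

Solving yields:
  pi_s_1 = 21/68
  pi_s_2 = 6/17
  pi_s_3 = 23/68

Verification (pi * P):
  21/68*1/10 + 6/17*1/2 + 23/68*3/10 = 21/68 = pi_s_1  (ok)
  21/68*7/10 + 6/17*1/10 + 23/68*3/10 = 6/17 = pi_s_2  (ok)
  21/68*1/5 + 6/17*2/5 + 23/68*2/5 = 23/68 = pi_s_3  (ok)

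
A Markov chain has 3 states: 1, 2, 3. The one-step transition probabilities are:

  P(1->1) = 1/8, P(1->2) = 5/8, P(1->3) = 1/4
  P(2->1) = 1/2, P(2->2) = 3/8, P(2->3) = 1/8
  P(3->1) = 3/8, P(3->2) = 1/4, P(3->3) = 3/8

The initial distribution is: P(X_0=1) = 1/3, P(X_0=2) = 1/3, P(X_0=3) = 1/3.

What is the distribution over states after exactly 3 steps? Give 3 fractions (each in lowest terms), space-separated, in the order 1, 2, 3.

Answer: 263/768 83/192 173/768

Derivation:
Propagating the distribution step by step (d_{t+1} = d_t * P):
d_0 = (1=1/3, 2=1/3, 3=1/3)
  d_1[1] = 1/3*1/8 + 1/3*1/2 + 1/3*3/8 = 1/3
  d_1[2] = 1/3*5/8 + 1/3*3/8 + 1/3*1/4 = 5/12
  d_1[3] = 1/3*1/4 + 1/3*1/8 + 1/3*3/8 = 1/4
d_1 = (1=1/3, 2=5/12, 3=1/4)
  d_2[1] = 1/3*1/8 + 5/12*1/2 + 1/4*3/8 = 11/32
  d_2[2] = 1/3*5/8 + 5/12*3/8 + 1/4*1/4 = 41/96
  d_2[3] = 1/3*1/4 + 5/12*1/8 + 1/4*3/8 = 11/48
d_2 = (1=11/32, 2=41/96, 3=11/48)
  d_3[1] = 11/32*1/8 + 41/96*1/2 + 11/48*3/8 = 263/768
  d_3[2] = 11/32*5/8 + 41/96*3/8 + 11/48*1/4 = 83/192
  d_3[3] = 11/32*1/4 + 41/96*1/8 + 11/48*3/8 = 173/768
d_3 = (1=263/768, 2=83/192, 3=173/768)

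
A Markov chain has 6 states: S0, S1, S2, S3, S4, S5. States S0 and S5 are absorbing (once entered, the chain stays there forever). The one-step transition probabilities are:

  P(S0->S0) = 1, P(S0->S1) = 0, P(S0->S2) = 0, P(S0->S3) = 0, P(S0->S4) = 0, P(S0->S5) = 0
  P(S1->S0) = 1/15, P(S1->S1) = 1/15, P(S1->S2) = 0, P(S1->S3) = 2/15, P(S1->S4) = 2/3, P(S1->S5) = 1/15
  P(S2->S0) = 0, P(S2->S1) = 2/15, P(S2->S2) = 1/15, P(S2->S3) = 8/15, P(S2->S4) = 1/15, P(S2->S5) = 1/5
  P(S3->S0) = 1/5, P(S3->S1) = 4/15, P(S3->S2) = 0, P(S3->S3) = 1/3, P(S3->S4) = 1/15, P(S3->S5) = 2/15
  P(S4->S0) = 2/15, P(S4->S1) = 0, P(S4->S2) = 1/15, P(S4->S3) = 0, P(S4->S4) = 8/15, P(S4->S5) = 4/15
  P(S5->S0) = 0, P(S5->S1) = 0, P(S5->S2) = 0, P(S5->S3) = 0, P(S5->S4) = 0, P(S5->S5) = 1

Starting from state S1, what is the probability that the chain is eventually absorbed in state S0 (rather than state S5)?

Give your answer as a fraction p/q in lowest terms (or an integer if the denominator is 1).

Let a_i = P(absorbed in S0 | start in state i).
Boundary conditions: a_S0 = 1, a_S5 = 0.
For each transient state i, a_i = sum_j P(i->j) * a_j:
  a_S1 = 1/15*a_S0 + 1/15*a_S1 + 0*a_S2 + 2/15*a_S3 + 2/3*a_S4 + 1/15*a_S5
  a_S2 = 0*a_S0 + 2/15*a_S1 + 1/15*a_S2 + 8/15*a_S3 + 1/15*a_S4 + 1/5*a_S5
  a_S3 = 1/5*a_S0 + 4/15*a_S1 + 0*a_S2 + 1/3*a_S3 + 1/15*a_S4 + 2/15*a_S5
  a_S4 = 2/15*a_S0 + 0*a_S1 + 1/15*a_S2 + 0*a_S3 + 8/15*a_S4 + 4/15*a_S5

Substituting a_S0 = 1 and a_S5 = 0, rearrange to (I - Q) a = r where r[i] = P(i -> S0):
  [14/15, 0, -2/15, -2/3] . (a_S1, a_S2, a_S3, a_S4) = 1/15
  [-2/15, 14/15, -8/15, -1/15] . (a_S1, a_S2, a_S3, a_S4) = 0
  [-4/15, 0, 2/3, -1/15] . (a_S1, a_S2, a_S3, a_S4) = 1/5
  [0, -1/15, 0, 7/15] . (a_S1, a_S2, a_S3, a_S4) = 2/15

Solving yields:
  a_S1 = 580/1521
  a_S2 = 542/1521
  a_S3 = 493/1014
  a_S4 = 512/1521

Starting state is S1, so the absorption probability is a_S1 = 580/1521.

Answer: 580/1521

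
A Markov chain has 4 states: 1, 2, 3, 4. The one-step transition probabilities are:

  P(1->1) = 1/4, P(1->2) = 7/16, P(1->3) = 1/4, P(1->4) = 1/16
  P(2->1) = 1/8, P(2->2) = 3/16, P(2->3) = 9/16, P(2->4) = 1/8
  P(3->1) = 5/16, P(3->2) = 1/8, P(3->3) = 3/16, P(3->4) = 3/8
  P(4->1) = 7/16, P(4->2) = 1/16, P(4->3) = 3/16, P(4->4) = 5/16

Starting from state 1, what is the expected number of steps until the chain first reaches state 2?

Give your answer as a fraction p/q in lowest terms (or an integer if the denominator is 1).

Let h_i = expected steps to first reach 2 from state i.
Boundary: h_2 = 0.
First-step equations for the other states:
  h_1 = 1 + 1/4*h_1 + 7/16*h_2 + 1/4*h_3 + 1/16*h_4
  h_3 = 1 + 5/16*h_1 + 1/8*h_2 + 3/16*h_3 + 3/8*h_4
  h_4 = 1 + 7/16*h_1 + 1/16*h_2 + 3/16*h_3 + 5/16*h_4

Substituting h_2 = 0 and rearranging gives the linear system (I - Q) h = 1:
  [3/4, -1/4, -1/16] . (h_1, h_3, h_4) = 1
  [-5/16, 13/16, -3/8] . (h_1, h_3, h_4) = 1
  [-7/16, -3/16, 11/16] . (h_1, h_3, h_4) = 1

Solving yields:
  h_1 = 1672/503
  h_3 = 2392/503
  h_4 = 2448/503

Starting state is 1, so the expected hitting time is h_1 = 1672/503.

Answer: 1672/503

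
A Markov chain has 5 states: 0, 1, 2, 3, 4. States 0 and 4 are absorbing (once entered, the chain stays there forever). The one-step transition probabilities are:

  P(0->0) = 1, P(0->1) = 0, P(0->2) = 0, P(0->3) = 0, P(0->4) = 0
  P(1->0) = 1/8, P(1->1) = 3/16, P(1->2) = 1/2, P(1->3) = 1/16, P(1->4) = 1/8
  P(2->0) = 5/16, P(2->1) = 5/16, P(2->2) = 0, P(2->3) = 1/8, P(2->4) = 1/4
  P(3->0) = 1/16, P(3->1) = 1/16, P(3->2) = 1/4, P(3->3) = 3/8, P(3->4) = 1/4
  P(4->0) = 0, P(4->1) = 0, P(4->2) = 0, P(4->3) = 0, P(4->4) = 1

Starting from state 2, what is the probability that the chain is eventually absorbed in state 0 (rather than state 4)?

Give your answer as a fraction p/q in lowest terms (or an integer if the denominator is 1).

Answer: 65/127

Derivation:
Let a_i = P(absorbed in 0 | start in state i).
Boundary conditions: a_0 = 1, a_4 = 0.
For each transient state i, a_i = sum_j P(i->j) * a_j:
  a_1 = 1/8*a_0 + 3/16*a_1 + 1/2*a_2 + 1/16*a_3 + 1/8*a_4
  a_2 = 5/16*a_0 + 5/16*a_1 + 0*a_2 + 1/8*a_3 + 1/4*a_4
  a_3 = 1/16*a_0 + 1/16*a_1 + 1/4*a_2 + 3/8*a_3 + 1/4*a_4

Substituting a_0 = 1 and a_4 = 0, rearrange to (I - Q) a = r where r[i] = P(i -> 0):
  [13/16, -1/2, -1/16] . (a_1, a_2, a_3) = 1/8
  [-5/16, 1, -1/8] . (a_1, a_2, a_3) = 5/16
  [-1/16, -1/4, 5/8] . (a_1, a_2, a_3) = 1/16

Solving yields:
  a_1 = 63/127
  a_2 = 65/127
  a_3 = 45/127

Starting state is 2, so the absorption probability is a_2 = 65/127.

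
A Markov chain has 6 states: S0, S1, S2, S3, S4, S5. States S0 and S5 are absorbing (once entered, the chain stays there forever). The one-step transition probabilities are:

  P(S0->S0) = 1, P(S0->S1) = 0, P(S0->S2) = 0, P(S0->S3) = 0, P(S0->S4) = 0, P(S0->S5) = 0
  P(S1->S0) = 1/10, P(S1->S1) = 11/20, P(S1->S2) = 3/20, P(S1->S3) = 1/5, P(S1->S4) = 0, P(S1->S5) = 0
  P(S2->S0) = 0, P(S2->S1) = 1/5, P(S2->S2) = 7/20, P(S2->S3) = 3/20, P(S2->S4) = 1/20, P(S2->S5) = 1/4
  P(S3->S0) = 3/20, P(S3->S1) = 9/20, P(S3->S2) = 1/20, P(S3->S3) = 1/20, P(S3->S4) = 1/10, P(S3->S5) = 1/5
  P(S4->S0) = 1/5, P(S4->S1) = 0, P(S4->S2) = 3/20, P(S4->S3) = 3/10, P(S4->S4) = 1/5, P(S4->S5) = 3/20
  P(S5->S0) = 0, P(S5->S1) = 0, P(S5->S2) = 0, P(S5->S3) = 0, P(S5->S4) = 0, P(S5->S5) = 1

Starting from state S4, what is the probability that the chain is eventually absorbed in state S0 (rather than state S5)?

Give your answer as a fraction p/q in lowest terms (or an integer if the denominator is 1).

Let a_i = P(absorbed in S0 | start in state i).
Boundary conditions: a_S0 = 1, a_S5 = 0.
For each transient state i, a_i = sum_j P(i->j) * a_j:
  a_S1 = 1/10*a_S0 + 11/20*a_S1 + 3/20*a_S2 + 1/5*a_S3 + 0*a_S4 + 0*a_S5
  a_S2 = 0*a_S0 + 1/5*a_S1 + 7/20*a_S2 + 3/20*a_S3 + 1/20*a_S4 + 1/4*a_S5
  a_S3 = 3/20*a_S0 + 9/20*a_S1 + 1/20*a_S2 + 1/20*a_S3 + 1/10*a_S4 + 1/5*a_S5
  a_S4 = 1/5*a_S0 + 0*a_S1 + 3/20*a_S2 + 3/10*a_S3 + 1/5*a_S4 + 3/20*a_S5

Substituting a_S0 = 1 and a_S5 = 0, rearrange to (I - Q) a = r where r[i] = P(i -> S0):
  [9/20, -3/20, -1/5, 0] . (a_S1, a_S2, a_S3, a_S4) = 1/10
  [-1/5, 13/20, -3/20, -1/20] . (a_S1, a_S2, a_S3, a_S4) = 0
  [-9/20, -1/20, 19/20, -1/10] . (a_S1, a_S2, a_S3, a_S4) = 3/20
  [0, -3/20, -3/10, 4/5] . (a_S1, a_S2, a_S3, a_S4) = 1/5

Solving yields:
  a_S1 = 11012/20309
  a_S2 = 6418/20309
  a_S3 = 9809/20309
  a_S4 = 433/883

Starting state is S4, so the absorption probability is a_S4 = 433/883.

Answer: 433/883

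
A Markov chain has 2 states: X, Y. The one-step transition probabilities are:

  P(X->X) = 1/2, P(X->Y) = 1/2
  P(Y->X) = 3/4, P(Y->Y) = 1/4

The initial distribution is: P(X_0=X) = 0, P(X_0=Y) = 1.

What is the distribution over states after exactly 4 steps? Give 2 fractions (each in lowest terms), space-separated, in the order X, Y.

Answer: 153/256 103/256

Derivation:
Propagating the distribution step by step (d_{t+1} = d_t * P):
d_0 = (X=0, Y=1)
  d_1[X] = 0*1/2 + 1*3/4 = 3/4
  d_1[Y] = 0*1/2 + 1*1/4 = 1/4
d_1 = (X=3/4, Y=1/4)
  d_2[X] = 3/4*1/2 + 1/4*3/4 = 9/16
  d_2[Y] = 3/4*1/2 + 1/4*1/4 = 7/16
d_2 = (X=9/16, Y=7/16)
  d_3[X] = 9/16*1/2 + 7/16*3/4 = 39/64
  d_3[Y] = 9/16*1/2 + 7/16*1/4 = 25/64
d_3 = (X=39/64, Y=25/64)
  d_4[X] = 39/64*1/2 + 25/64*3/4 = 153/256
  d_4[Y] = 39/64*1/2 + 25/64*1/4 = 103/256
d_4 = (X=153/256, Y=103/256)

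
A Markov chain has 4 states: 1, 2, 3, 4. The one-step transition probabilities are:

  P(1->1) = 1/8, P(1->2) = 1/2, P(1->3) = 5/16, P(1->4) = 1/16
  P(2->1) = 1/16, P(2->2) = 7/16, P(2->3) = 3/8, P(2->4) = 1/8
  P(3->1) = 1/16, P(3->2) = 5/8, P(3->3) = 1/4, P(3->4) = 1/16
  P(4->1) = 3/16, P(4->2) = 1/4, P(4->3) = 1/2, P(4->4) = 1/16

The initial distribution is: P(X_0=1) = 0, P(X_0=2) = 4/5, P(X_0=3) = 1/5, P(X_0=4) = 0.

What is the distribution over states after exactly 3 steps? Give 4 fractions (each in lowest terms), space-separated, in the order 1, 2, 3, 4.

Propagating the distribution step by step (d_{t+1} = d_t * P):
d_0 = (1=0, 2=4/5, 3=1/5, 4=0)
  d_1[1] = 0*1/8 + 4/5*1/16 + 1/5*1/16 + 0*3/16 = 1/16
  d_1[2] = 0*1/2 + 4/5*7/16 + 1/5*5/8 + 0*1/4 = 19/40
  d_1[3] = 0*5/16 + 4/5*3/8 + 1/5*1/4 + 0*1/2 = 7/20
  d_1[4] = 0*1/16 + 4/5*1/8 + 1/5*1/16 + 0*1/16 = 9/80
d_1 = (1=1/16, 2=19/40, 3=7/20, 4=9/80)
  d_2[1] = 1/16*1/8 + 19/40*1/16 + 7/20*1/16 + 9/80*3/16 = 103/1280
  d_2[2] = 1/16*1/2 + 19/40*7/16 + 7/20*5/8 + 9/80*1/4 = 311/640
  d_2[3] = 1/16*5/16 + 19/40*3/8 + 7/20*1/4 + 9/80*1/2 = 437/1280
  d_2[4] = 1/16*1/16 + 19/40*1/8 + 7/20*1/16 + 9/80*1/16 = 59/640
d_2 = (1=103/1280, 2=311/640, 3=437/1280, 4=59/640)
  d_3[1] = 103/1280*1/8 + 311/640*1/16 + 437/1280*1/16 + 59/640*3/16 = 1619/20480
  d_3[2] = 103/1280*1/2 + 311/640*7/16 + 437/1280*5/8 + 59/640*1/4 = 501/1024
  d_3[3] = 103/1280*5/16 + 311/640*3/8 + 437/1280*1/4 + 59/640*1/2 = 6939/20480
  d_3[4] = 103/1280*1/16 + 311/640*1/8 + 437/1280*1/16 + 59/640*1/16 = 951/10240
d_3 = (1=1619/20480, 2=501/1024, 3=6939/20480, 4=951/10240)

Answer: 1619/20480 501/1024 6939/20480 951/10240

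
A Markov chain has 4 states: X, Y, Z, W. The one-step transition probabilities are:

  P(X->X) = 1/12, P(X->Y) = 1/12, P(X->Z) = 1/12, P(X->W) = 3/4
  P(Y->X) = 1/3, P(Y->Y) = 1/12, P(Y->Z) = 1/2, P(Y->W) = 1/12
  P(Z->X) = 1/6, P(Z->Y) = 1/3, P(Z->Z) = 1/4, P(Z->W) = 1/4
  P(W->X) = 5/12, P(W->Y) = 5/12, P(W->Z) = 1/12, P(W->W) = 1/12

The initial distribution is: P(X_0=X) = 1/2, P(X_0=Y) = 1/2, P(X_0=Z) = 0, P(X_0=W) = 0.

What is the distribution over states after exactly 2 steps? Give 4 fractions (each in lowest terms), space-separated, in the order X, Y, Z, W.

Answer: 77/288 85/288 1/6 13/48

Derivation:
Propagating the distribution step by step (d_{t+1} = d_t * P):
d_0 = (X=1/2, Y=1/2, Z=0, W=0)
  d_1[X] = 1/2*1/12 + 1/2*1/3 + 0*1/6 + 0*5/12 = 5/24
  d_1[Y] = 1/2*1/12 + 1/2*1/12 + 0*1/3 + 0*5/12 = 1/12
  d_1[Z] = 1/2*1/12 + 1/2*1/2 + 0*1/4 + 0*1/12 = 7/24
  d_1[W] = 1/2*3/4 + 1/2*1/12 + 0*1/4 + 0*1/12 = 5/12
d_1 = (X=5/24, Y=1/12, Z=7/24, W=5/12)
  d_2[X] = 5/24*1/12 + 1/12*1/3 + 7/24*1/6 + 5/12*5/12 = 77/288
  d_2[Y] = 5/24*1/12 + 1/12*1/12 + 7/24*1/3 + 5/12*5/12 = 85/288
  d_2[Z] = 5/24*1/12 + 1/12*1/2 + 7/24*1/4 + 5/12*1/12 = 1/6
  d_2[W] = 5/24*3/4 + 1/12*1/12 + 7/24*1/4 + 5/12*1/12 = 13/48
d_2 = (X=77/288, Y=85/288, Z=1/6, W=13/48)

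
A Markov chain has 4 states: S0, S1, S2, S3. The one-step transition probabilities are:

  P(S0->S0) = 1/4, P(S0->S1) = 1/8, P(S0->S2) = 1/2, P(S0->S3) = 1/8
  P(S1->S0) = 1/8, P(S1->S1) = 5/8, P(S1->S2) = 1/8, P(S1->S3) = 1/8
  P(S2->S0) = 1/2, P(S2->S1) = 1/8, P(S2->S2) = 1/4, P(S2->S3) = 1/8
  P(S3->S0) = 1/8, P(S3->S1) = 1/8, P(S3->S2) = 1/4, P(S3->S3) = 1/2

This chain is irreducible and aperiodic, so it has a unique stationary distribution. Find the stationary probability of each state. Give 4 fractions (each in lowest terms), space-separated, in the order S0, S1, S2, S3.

Answer: 53/200 1/4 57/200 1/5

Derivation:
The stationary distribution satisfies pi = pi * P, i.e.:
  pi_S0 = 1/4*pi_S0 + 1/8*pi_S1 + 1/2*pi_S2 + 1/8*pi_S3
  pi_S1 = 1/8*pi_S0 + 5/8*pi_S1 + 1/8*pi_S2 + 1/8*pi_S3
  pi_S2 = 1/2*pi_S0 + 1/8*pi_S1 + 1/4*pi_S2 + 1/4*pi_S3
  pi_S3 = 1/8*pi_S0 + 1/8*pi_S1 + 1/8*pi_S2 + 1/2*pi_S3
with normalization: pi_S0 + pi_S1 + pi_S2 + pi_S3 = 1.

Using the first 3 balance equations plus normalization, the linear system A*pi = b is:
  [-3/4, 1/8, 1/2, 1/8] . pi = 0
  [1/8, -3/8, 1/8, 1/8] . pi = 0
  [1/2, 1/8, -3/4, 1/4] . pi = 0
  [1, 1, 1, 1] . pi = 1

Solving yields:
  pi_S0 = 53/200
  pi_S1 = 1/4
  pi_S2 = 57/200
  pi_S3 = 1/5

Verification (pi * P):
  53/200*1/4 + 1/4*1/8 + 57/200*1/2 + 1/5*1/8 = 53/200 = pi_S0  (ok)
  53/200*1/8 + 1/4*5/8 + 57/200*1/8 + 1/5*1/8 = 1/4 = pi_S1  (ok)
  53/200*1/2 + 1/4*1/8 + 57/200*1/4 + 1/5*1/4 = 57/200 = pi_S2  (ok)
  53/200*1/8 + 1/4*1/8 + 57/200*1/8 + 1/5*1/2 = 1/5 = pi_S3  (ok)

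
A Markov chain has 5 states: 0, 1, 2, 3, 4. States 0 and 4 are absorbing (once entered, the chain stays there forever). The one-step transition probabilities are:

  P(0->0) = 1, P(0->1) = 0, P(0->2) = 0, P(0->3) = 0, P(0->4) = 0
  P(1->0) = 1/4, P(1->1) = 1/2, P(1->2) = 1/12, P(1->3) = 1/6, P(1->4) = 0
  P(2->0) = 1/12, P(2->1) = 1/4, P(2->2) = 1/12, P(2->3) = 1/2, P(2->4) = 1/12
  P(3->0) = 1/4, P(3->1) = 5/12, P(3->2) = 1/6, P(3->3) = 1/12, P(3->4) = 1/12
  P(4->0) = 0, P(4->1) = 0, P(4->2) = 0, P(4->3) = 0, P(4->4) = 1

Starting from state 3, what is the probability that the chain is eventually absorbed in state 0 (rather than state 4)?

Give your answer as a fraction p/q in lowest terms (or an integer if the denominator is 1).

Let a_i = P(absorbed in 0 | start in state i).
Boundary conditions: a_0 = 1, a_4 = 0.
For each transient state i, a_i = sum_j P(i->j) * a_j:
  a_1 = 1/4*a_0 + 1/2*a_1 + 1/12*a_2 + 1/6*a_3 + 0*a_4
  a_2 = 1/12*a_0 + 1/4*a_1 + 1/12*a_2 + 1/2*a_3 + 1/12*a_4
  a_3 = 1/4*a_0 + 5/12*a_1 + 1/6*a_2 + 1/12*a_3 + 1/12*a_4

Substituting a_0 = 1 and a_4 = 0, rearrange to (I - Q) a = r where r[i] = P(i -> 0):
  [1/2, -1/12, -1/6] . (a_1, a_2, a_3) = 1/4
  [-1/4, 11/12, -1/2] . (a_1, a_2, a_3) = 1/12
  [-5/12, -1/6, 11/12] . (a_1, a_2, a_3) = 1/4

Solving yields:
  a_1 = 426/469
  a_2 = 53/67
  a_3 = 389/469

Starting state is 3, so the absorption probability is a_3 = 389/469.

Answer: 389/469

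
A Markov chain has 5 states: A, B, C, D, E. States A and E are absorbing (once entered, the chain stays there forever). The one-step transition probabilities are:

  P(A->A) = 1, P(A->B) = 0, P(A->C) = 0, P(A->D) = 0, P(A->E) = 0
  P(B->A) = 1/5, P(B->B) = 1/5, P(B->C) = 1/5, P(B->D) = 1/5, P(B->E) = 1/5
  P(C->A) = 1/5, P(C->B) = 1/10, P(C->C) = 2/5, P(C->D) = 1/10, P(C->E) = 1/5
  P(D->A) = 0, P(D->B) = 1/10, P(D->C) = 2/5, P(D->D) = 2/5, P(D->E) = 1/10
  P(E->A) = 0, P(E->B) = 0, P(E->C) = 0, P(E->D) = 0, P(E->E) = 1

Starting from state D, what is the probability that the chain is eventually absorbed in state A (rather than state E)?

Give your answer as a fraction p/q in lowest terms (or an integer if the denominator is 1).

Answer: 44/111

Derivation:
Let a_i = P(absorbed in A | start in state i).
Boundary conditions: a_A = 1, a_E = 0.
For each transient state i, a_i = sum_j P(i->j) * a_j:
  a_B = 1/5*a_A + 1/5*a_B + 1/5*a_C + 1/5*a_D + 1/5*a_E
  a_C = 1/5*a_A + 1/10*a_B + 2/5*a_C + 1/10*a_D + 1/5*a_E
  a_D = 0*a_A + 1/10*a_B + 2/5*a_C + 2/5*a_D + 1/10*a_E

Substituting a_A = 1 and a_E = 0, rearrange to (I - Q) a = r where r[i] = P(i -> A):
  [4/5, -1/5, -1/5] . (a_B, a_C, a_D) = 1/5
  [-1/10, 3/5, -1/10] . (a_B, a_C, a_D) = 1/5
  [-1/10, -2/5, 3/5] . (a_B, a_C, a_D) = 0

Solving yields:
  a_B = 52/111
  a_C = 53/111
  a_D = 44/111

Starting state is D, so the absorption probability is a_D = 44/111.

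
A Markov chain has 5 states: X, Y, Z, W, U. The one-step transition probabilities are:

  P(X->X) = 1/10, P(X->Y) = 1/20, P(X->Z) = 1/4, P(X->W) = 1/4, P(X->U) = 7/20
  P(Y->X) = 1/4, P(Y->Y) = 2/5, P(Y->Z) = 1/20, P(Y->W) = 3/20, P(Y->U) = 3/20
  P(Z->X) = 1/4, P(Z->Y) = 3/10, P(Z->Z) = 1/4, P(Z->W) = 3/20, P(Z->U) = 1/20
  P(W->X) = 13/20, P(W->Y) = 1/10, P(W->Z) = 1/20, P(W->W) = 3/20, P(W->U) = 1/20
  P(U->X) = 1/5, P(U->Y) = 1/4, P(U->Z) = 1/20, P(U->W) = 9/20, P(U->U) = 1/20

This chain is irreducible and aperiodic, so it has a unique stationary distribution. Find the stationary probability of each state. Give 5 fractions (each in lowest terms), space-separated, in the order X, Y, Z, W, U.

The stationary distribution satisfies pi = pi * P, i.e.:
  pi_X = 1/10*pi_X + 1/4*pi_Y + 1/4*pi_Z + 13/20*pi_W + 1/5*pi_U
  pi_Y = 1/20*pi_X + 2/5*pi_Y + 3/10*pi_Z + 1/10*pi_W + 1/4*pi_U
  pi_Z = 1/4*pi_X + 1/20*pi_Y + 1/4*pi_Z + 1/20*pi_W + 1/20*pi_U
  pi_W = 1/4*pi_X + 3/20*pi_Y + 3/20*pi_Z + 3/20*pi_W + 9/20*pi_U
  pi_U = 7/20*pi_X + 3/20*pi_Y + 1/20*pi_Z + 1/20*pi_W + 1/20*pi_U
with normalization: pi_X + pi_Y + pi_Z + pi_W + pi_U = 1.

Using the first 4 balance equations plus normalization, the linear system A*pi = b is:
  [-9/10, 1/4, 1/4, 13/20, 1/5] . pi = 0
  [1/20, -3/5, 3/10, 1/10, 1/4] . pi = 0
  [1/4, 1/20, -3/4, 1/20, 1/20] . pi = 0
  [1/4, 3/20, 3/20, -17/20, 9/20] . pi = 0
  [1, 1, 1, 1, 1] . pi = 1

Solving yields:
  pi_X = 5749/19884
  pi_Y = 1287/6628
  pi_Z = 670/4971
  pi_W = 4489/19884
  pi_U = 1035/6628

Verification (pi * P):
  5749/19884*1/10 + 1287/6628*1/4 + 670/4971*1/4 + 4489/19884*13/20 + 1035/6628*1/5 = 5749/19884 = pi_X  (ok)
  5749/19884*1/20 + 1287/6628*2/5 + 670/4971*3/10 + 4489/19884*1/10 + 1035/6628*1/4 = 1287/6628 = pi_Y  (ok)
  5749/19884*1/4 + 1287/6628*1/20 + 670/4971*1/4 + 4489/19884*1/20 + 1035/6628*1/20 = 670/4971 = pi_Z  (ok)
  5749/19884*1/4 + 1287/6628*3/20 + 670/4971*3/20 + 4489/19884*3/20 + 1035/6628*9/20 = 4489/19884 = pi_W  (ok)
  5749/19884*7/20 + 1287/6628*3/20 + 670/4971*1/20 + 4489/19884*1/20 + 1035/6628*1/20 = 1035/6628 = pi_U  (ok)

Answer: 5749/19884 1287/6628 670/4971 4489/19884 1035/6628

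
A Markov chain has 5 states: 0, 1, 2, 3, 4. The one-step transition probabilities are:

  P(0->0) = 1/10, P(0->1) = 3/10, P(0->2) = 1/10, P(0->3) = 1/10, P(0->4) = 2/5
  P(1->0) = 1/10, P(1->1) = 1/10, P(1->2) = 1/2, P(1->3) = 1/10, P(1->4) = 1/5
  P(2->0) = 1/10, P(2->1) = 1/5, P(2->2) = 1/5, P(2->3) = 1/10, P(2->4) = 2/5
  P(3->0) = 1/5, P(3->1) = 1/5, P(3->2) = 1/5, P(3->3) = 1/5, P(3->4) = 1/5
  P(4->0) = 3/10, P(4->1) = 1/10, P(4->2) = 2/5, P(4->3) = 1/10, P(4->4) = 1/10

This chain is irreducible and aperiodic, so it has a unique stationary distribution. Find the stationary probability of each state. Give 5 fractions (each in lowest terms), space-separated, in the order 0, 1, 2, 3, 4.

The stationary distribution satisfies pi = pi * P, i.e.:
  pi_0 = 1/10*pi_0 + 1/10*pi_1 + 1/10*pi_2 + 1/5*pi_3 + 3/10*pi_4
  pi_1 = 3/10*pi_0 + 1/10*pi_1 + 1/5*pi_2 + 1/5*pi_3 + 1/10*pi_4
  pi_2 = 1/10*pi_0 + 1/2*pi_1 + 1/5*pi_2 + 1/5*pi_3 + 2/5*pi_4
  pi_3 = 1/10*pi_0 + 1/10*pi_1 + 1/10*pi_2 + 1/5*pi_3 + 1/10*pi_4
  pi_4 = 2/5*pi_0 + 1/5*pi_1 + 2/5*pi_2 + 1/5*pi_3 + 1/10*pi_4
with normalization: pi_0 + pi_1 + pi_2 + pi_3 + pi_4 = 1.

Using the first 4 balance equations plus normalization, the linear system A*pi = b is:
  [-9/10, 1/10, 1/10, 1/5, 3/10] . pi = 0
  [3/10, -9/10, 1/5, 1/5, 1/10] . pi = 0
  [1/10, 1/2, -4/5, 1/5, 2/5] . pi = 0
  [1/10, 1/10, 1/10, -4/5, 1/10] . pi = 0
  [1, 1, 1, 1, 1] . pi = 1

Solving yields:
  pi_0 = 149/909
  pi_1 = 157/909
  pi_2 = 262/909
  pi_3 = 1/9
  pi_4 = 80/303

Verification (pi * P):
  149/909*1/10 + 157/909*1/10 + 262/909*1/10 + 1/9*1/5 + 80/303*3/10 = 149/909 = pi_0  (ok)
  149/909*3/10 + 157/909*1/10 + 262/909*1/5 + 1/9*1/5 + 80/303*1/10 = 157/909 = pi_1  (ok)
  149/909*1/10 + 157/909*1/2 + 262/909*1/5 + 1/9*1/5 + 80/303*2/5 = 262/909 = pi_2  (ok)
  149/909*1/10 + 157/909*1/10 + 262/909*1/10 + 1/9*1/5 + 80/303*1/10 = 1/9 = pi_3  (ok)
  149/909*2/5 + 157/909*1/5 + 262/909*2/5 + 1/9*1/5 + 80/303*1/10 = 80/303 = pi_4  (ok)

Answer: 149/909 157/909 262/909 1/9 80/303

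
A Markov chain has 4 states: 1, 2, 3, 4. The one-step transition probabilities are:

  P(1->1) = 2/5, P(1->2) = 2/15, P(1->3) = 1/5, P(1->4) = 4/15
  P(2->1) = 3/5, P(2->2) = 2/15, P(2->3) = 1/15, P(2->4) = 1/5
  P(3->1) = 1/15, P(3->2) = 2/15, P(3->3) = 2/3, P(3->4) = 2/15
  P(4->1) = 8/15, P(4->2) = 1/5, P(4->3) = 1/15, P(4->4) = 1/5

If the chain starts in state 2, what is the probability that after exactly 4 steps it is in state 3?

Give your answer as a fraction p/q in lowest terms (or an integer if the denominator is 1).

Computing P^4 by repeated multiplication:
P^1 =
  1: [2/5, 2/15, 1/5, 4/15]
  2: [3/5, 2/15, 1/15, 1/5]
  3: [1/15, 2/15, 2/3, 2/15]
  4: [8/15, 1/5, 1/15, 1/5]
P^2 =
  1: [89/225, 34/225, 6/25, 16/75]
  2: [97/225, 11/75, 14/75, 53/225]
  3: [2/9, 32/225, 107/225, 4/25]
  4: [4/9, 11/75, 8/45, 52/225]
P^3 =
  1: [142/375, 166/1125, 889/3375, 142/675]
  2: [269/675, 503/3375, 797/3375, 146/675]
  3: [983/3375, 18/125, 1288/3375, 206/1125]
  4: [451/1125, 502/3375, 157/675, 49/225]
P^4 =
  1: [18719/50625, 1492/10125, 172/625, 10514/50625]
  2: [19234/50625, 1496/10125, 13238/50625, 10673/50625]
  3: [16504/50625, 2456/16875, 16933/50625, 1964/10125]
  4: [19301/50625, 499/3375, 4382/16875, 10693/50625]

(P^4)[2 -> 3] = 13238/50625

Answer: 13238/50625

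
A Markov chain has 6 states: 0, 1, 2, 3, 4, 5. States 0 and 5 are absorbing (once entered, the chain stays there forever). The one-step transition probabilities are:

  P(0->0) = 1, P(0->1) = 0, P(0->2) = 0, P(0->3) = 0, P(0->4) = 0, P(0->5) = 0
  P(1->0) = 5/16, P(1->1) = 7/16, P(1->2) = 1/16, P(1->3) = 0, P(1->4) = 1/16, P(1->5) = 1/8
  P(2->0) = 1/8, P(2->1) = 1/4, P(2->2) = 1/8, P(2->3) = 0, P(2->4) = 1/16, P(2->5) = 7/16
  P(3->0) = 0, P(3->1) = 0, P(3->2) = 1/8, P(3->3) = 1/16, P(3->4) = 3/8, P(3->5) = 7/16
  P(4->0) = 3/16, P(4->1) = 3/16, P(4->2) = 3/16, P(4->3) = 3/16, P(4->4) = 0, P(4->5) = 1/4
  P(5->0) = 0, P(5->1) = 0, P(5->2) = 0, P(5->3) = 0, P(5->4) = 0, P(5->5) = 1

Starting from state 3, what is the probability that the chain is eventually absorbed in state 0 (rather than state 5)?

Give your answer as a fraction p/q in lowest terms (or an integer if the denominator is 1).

Answer: 392/1839

Derivation:
Let a_i = P(absorbed in 0 | start in state i).
Boundary conditions: a_0 = 1, a_5 = 0.
For each transient state i, a_i = sum_j P(i->j) * a_j:
  a_1 = 5/16*a_0 + 7/16*a_1 + 1/16*a_2 + 0*a_3 + 1/16*a_4 + 1/8*a_5
  a_2 = 1/8*a_0 + 1/4*a_1 + 1/8*a_2 + 0*a_3 + 1/16*a_4 + 7/16*a_5
  a_3 = 0*a_0 + 0*a_1 + 1/8*a_2 + 1/16*a_3 + 3/8*a_4 + 7/16*a_5
  a_4 = 3/16*a_0 + 3/16*a_1 + 3/16*a_2 + 3/16*a_3 + 0*a_4 + 1/4*a_5

Substituting a_0 = 1 and a_5 = 0, rearrange to (I - Q) a = r where r[i] = P(i -> 0):
  [9/16, -1/16, 0, -1/16] . (a_1, a_2, a_3, a_4) = 5/16
  [-1/4, 7/8, 0, -1/16] . (a_1, a_2, a_3, a_4) = 1/8
  [0, -1/8, 15/16, -3/8] . (a_1, a_2, a_3, a_4) = 0
  [-3/16, -3/16, -3/16, 1] . (a_1, a_2, a_3, a_4) = 3/16

Solving yields:
  a_1 = 393/613
  a_2 = 218/613
  a_3 = 392/1839
  a_4 = 254/613

Starting state is 3, so the absorption probability is a_3 = 392/1839.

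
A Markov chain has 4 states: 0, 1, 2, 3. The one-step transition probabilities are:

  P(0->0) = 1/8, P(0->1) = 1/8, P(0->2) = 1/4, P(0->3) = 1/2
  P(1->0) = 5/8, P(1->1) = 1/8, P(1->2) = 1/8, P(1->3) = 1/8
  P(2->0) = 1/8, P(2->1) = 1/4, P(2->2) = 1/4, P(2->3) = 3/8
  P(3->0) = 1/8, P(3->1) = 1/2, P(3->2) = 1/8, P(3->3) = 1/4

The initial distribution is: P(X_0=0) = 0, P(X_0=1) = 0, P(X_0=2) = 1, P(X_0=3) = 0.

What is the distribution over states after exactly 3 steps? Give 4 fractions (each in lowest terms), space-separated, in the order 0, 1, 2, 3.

Answer: 35/128 129/512 91/512 19/64

Derivation:
Propagating the distribution step by step (d_{t+1} = d_t * P):
d_0 = (0=0, 1=0, 2=1, 3=0)
  d_1[0] = 0*1/8 + 0*5/8 + 1*1/8 + 0*1/8 = 1/8
  d_1[1] = 0*1/8 + 0*1/8 + 1*1/4 + 0*1/2 = 1/4
  d_1[2] = 0*1/4 + 0*1/8 + 1*1/4 + 0*1/8 = 1/4
  d_1[3] = 0*1/2 + 0*1/8 + 1*3/8 + 0*1/4 = 3/8
d_1 = (0=1/8, 1=1/4, 2=1/4, 3=3/8)
  d_2[0] = 1/8*1/8 + 1/4*5/8 + 1/4*1/8 + 3/8*1/8 = 1/4
  d_2[1] = 1/8*1/8 + 1/4*1/8 + 1/4*1/4 + 3/8*1/2 = 19/64
  d_2[2] = 1/8*1/4 + 1/4*1/8 + 1/4*1/4 + 3/8*1/8 = 11/64
  d_2[3] = 1/8*1/2 + 1/4*1/8 + 1/4*3/8 + 3/8*1/4 = 9/32
d_2 = (0=1/4, 1=19/64, 2=11/64, 3=9/32)
  d_3[0] = 1/4*1/8 + 19/64*5/8 + 11/64*1/8 + 9/32*1/8 = 35/128
  d_3[1] = 1/4*1/8 + 19/64*1/8 + 11/64*1/4 + 9/32*1/2 = 129/512
  d_3[2] = 1/4*1/4 + 19/64*1/8 + 11/64*1/4 + 9/32*1/8 = 91/512
  d_3[3] = 1/4*1/2 + 19/64*1/8 + 11/64*3/8 + 9/32*1/4 = 19/64
d_3 = (0=35/128, 1=129/512, 2=91/512, 3=19/64)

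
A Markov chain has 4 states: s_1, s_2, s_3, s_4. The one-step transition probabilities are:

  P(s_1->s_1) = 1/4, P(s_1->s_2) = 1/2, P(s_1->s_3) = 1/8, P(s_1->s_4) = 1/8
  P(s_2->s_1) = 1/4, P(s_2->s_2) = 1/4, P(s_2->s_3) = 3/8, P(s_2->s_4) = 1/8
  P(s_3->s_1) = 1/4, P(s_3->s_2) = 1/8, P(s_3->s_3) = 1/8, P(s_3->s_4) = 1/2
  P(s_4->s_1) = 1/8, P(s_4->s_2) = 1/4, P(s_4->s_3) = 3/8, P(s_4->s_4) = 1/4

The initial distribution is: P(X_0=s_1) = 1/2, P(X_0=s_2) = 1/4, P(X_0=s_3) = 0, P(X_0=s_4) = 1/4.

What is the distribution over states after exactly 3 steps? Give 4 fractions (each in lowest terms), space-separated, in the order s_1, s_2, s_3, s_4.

Propagating the distribution step by step (d_{t+1} = d_t * P):
d_0 = (s_1=1/2, s_2=1/4, s_3=0, s_4=1/4)
  d_1[s_1] = 1/2*1/4 + 1/4*1/4 + 0*1/4 + 1/4*1/8 = 7/32
  d_1[s_2] = 1/2*1/2 + 1/4*1/4 + 0*1/8 + 1/4*1/4 = 3/8
  d_1[s_3] = 1/2*1/8 + 1/4*3/8 + 0*1/8 + 1/4*3/8 = 1/4
  d_1[s_4] = 1/2*1/8 + 1/4*1/8 + 0*1/2 + 1/4*1/4 = 5/32
d_1 = (s_1=7/32, s_2=3/8, s_3=1/4, s_4=5/32)
  d_2[s_1] = 7/32*1/4 + 3/8*1/4 + 1/4*1/4 + 5/32*1/8 = 59/256
  d_2[s_2] = 7/32*1/2 + 3/8*1/4 + 1/4*1/8 + 5/32*1/4 = 35/128
  d_2[s_3] = 7/32*1/8 + 3/8*3/8 + 1/4*1/8 + 5/32*3/8 = 33/128
  d_2[s_4] = 7/32*1/8 + 3/8*1/8 + 1/4*1/2 + 5/32*1/4 = 61/256
d_2 = (s_1=59/256, s_2=35/128, s_3=33/128, s_4=61/256)
  d_3[s_1] = 59/256*1/4 + 35/128*1/4 + 33/128*1/4 + 61/256*1/8 = 451/2048
  d_3[s_2] = 59/256*1/2 + 35/128*1/4 + 33/128*1/8 + 61/256*1/4 = 141/512
  d_3[s_3] = 59/256*1/8 + 35/128*3/8 + 33/128*1/8 + 61/256*3/8 = 259/1024
  d_3[s_4] = 59/256*1/8 + 35/128*1/8 + 33/128*1/2 + 61/256*1/4 = 515/2048
d_3 = (s_1=451/2048, s_2=141/512, s_3=259/1024, s_4=515/2048)

Answer: 451/2048 141/512 259/1024 515/2048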